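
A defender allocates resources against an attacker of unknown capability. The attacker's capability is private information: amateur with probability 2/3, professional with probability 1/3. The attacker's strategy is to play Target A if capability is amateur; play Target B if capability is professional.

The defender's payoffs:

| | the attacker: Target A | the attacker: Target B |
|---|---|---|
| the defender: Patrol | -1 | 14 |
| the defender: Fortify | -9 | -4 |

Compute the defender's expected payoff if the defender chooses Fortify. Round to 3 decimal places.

E[Fortify] = 2/3·(-9) + 1/3·(-4) = (-6) + (-4/3) = -22/3

-7.333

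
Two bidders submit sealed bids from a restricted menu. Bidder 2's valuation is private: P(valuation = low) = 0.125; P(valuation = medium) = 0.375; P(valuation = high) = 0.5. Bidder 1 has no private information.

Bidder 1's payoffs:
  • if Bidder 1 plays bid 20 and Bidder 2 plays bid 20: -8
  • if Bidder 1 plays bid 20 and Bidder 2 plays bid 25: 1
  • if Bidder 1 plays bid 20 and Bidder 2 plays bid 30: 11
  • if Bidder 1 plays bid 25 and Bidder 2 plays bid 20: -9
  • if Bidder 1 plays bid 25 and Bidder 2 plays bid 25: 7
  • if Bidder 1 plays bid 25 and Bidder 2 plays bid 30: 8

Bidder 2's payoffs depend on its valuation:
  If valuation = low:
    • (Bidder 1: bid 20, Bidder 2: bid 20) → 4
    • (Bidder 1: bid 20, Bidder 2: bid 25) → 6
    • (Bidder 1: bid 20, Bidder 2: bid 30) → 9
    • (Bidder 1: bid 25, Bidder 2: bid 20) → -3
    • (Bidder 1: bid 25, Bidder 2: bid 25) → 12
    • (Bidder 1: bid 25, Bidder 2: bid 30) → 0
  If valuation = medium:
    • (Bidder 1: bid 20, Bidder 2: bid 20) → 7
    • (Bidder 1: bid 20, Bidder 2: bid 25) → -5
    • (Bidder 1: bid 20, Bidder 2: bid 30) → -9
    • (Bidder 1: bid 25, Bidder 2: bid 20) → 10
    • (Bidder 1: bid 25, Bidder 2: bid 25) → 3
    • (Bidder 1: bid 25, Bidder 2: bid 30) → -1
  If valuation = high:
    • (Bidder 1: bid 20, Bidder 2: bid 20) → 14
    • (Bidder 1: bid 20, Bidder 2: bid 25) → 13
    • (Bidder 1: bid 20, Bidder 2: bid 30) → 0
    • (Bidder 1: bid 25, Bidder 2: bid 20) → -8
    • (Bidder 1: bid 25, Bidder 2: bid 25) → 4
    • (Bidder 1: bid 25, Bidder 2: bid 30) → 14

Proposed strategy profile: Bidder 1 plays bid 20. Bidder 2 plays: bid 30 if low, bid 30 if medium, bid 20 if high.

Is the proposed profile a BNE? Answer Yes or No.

A profile is a BNE iff every type of every player is best-responding given beliefs about the other side.
Bidder 1 plays bid 20: E[bid 20] = 0.125·(11) + 0.375·(11) + 0.5·(-8) = 1.5; E[bid 25] = -0.5. Best-responding. ✓
Bidder 2 (valuation low), facing bid 20: bid 20 gives 4, bid 25 gives 6, bid 30 gives 9. Proposed bid 30 is best. ✓
Bidder 2 (valuation medium), facing bid 20: bid 20 gives 7, bid 25 gives -5, bid 30 gives -9. Proposed bid 30 is not best — profitable deviation exists. ✗
Bidder 2 (valuation high), facing bid 20: bid 20 gives 14, bid 25 gives 13, bid 30 gives 0. Proposed bid 20 is best. ✓

No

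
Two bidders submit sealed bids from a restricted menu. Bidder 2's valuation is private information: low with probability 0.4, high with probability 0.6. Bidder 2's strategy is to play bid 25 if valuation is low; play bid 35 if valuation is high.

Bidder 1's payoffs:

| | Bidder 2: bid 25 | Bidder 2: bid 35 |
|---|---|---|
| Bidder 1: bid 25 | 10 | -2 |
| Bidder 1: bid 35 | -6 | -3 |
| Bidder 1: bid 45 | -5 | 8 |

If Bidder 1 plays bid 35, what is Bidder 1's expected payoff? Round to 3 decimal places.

E[bid 35] = 0.4·(-6) + 0.6·(-3) = (-2.4) + (-1.8) = -4.2

-4.200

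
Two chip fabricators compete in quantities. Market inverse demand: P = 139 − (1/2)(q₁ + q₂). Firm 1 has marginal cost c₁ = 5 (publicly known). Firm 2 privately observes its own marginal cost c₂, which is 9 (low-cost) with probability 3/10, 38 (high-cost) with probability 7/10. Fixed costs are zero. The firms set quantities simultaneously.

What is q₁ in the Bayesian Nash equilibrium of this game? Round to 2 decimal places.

Each type of Firm 2 best-responds to q₁; Firm 1 best-responds to the expected q₂ over Firm 2's types.
Firm 2 with cost c maximizes (139 − (1/2)(q₁+q₂) − c)·q₂, giving q₂(c) = (139 − c − (1/2)q₁).
E[c₂] = 3/10·9 + 7/10·38 = 29.3
Firm 1's FOC against E[q₂] yields q₁ = (139 − 2·5 + E[c₂])/(3/2) = (139 − 10 + 29.3)/(3/2) = 105.533.

105.53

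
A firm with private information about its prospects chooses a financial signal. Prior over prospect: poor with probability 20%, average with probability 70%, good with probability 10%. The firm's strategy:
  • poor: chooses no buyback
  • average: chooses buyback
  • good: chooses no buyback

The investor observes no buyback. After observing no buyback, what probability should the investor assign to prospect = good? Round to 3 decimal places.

Apply Bayes' rule using the sender's strategy as the likelihood.
P(no buyback) = 0.2·1 + 0.7·0 + 0.1·1 = 0.3
P(good | no buyback) = (0.1·1) / 0.3 = 0.1 / 0.3 = 0.333333

0.333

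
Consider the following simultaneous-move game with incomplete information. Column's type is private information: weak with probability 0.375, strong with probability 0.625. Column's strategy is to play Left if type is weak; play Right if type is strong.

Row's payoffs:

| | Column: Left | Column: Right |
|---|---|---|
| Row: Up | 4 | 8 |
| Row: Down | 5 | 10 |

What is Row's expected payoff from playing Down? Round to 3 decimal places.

E[Down] = 0.375·5 + 0.625·10 = 1.875 + 6.25 = 8.125

8.125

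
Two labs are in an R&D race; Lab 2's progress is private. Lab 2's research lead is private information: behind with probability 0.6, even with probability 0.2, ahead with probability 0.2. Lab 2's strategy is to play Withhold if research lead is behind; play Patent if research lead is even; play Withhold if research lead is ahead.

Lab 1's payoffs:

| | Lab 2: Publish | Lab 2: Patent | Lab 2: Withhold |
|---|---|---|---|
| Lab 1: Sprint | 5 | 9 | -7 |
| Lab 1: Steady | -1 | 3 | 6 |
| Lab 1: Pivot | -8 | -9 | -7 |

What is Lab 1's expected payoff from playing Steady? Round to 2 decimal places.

Take the expectation over Lab 2's research lead, weighting each type's action by its prior probability.
E[Steady] = 0.6·6 + 0.2·3 + 0.2·6 = 3.6 + 0.6 + 1.2 = 5.4

5.40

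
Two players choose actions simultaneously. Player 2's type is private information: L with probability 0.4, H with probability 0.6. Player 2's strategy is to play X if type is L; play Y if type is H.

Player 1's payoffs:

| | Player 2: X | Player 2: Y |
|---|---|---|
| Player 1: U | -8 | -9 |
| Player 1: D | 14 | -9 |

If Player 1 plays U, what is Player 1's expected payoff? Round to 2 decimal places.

E[U] = 0.4·(-8) + 0.6·(-9) = (-3.2) + (-5.4) = -8.6

-8.60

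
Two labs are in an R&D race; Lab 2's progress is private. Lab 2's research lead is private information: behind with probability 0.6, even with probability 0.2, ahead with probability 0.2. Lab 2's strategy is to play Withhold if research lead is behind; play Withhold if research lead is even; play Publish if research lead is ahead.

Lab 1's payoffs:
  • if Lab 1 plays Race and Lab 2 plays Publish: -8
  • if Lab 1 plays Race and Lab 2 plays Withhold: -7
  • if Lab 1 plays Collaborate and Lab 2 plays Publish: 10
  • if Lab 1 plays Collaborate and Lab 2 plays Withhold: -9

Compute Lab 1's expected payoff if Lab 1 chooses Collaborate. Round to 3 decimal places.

E[Collaborate] = 0.6·(-9) + 0.2·(-9) + 0.2·10 = (-5.4) + (-1.8) + 2 = -5.2

-5.200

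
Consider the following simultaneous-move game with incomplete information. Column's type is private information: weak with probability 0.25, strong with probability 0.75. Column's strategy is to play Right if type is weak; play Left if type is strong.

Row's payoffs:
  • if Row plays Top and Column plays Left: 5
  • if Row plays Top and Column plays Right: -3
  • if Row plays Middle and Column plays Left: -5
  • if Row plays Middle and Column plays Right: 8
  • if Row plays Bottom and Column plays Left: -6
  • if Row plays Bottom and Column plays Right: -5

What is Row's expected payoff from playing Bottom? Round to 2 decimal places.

E[Bottom] = 0.25·(-5) + 0.75·(-6) = (-1.25) + (-4.5) = -5.75

-5.75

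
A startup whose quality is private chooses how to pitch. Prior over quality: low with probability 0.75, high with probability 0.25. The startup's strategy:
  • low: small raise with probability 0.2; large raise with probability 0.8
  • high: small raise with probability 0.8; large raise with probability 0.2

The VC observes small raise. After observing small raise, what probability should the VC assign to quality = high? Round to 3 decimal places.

P(small raise) = 0.75·0.2 + 0.25·0.8 = 0.35
P(high | small raise) = (0.25·0.8) / 0.35 = 0.2 / 0.35 = 0.571429

0.571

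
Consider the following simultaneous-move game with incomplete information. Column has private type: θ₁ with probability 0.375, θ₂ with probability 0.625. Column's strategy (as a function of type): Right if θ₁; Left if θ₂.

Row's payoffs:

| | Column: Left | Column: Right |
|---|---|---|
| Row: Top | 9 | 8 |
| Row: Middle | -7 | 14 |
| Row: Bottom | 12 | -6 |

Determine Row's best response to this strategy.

E[Top] = 0.375·(8) + 0.625·(9) = 8.625
E[Middle] = 0.375·(14) + 0.625·(-7) = 0.875
E[Bottom] = 0.375·(-6) + 0.625·(12) = 5.25
Best response: Top (8.625 is the largest).

Top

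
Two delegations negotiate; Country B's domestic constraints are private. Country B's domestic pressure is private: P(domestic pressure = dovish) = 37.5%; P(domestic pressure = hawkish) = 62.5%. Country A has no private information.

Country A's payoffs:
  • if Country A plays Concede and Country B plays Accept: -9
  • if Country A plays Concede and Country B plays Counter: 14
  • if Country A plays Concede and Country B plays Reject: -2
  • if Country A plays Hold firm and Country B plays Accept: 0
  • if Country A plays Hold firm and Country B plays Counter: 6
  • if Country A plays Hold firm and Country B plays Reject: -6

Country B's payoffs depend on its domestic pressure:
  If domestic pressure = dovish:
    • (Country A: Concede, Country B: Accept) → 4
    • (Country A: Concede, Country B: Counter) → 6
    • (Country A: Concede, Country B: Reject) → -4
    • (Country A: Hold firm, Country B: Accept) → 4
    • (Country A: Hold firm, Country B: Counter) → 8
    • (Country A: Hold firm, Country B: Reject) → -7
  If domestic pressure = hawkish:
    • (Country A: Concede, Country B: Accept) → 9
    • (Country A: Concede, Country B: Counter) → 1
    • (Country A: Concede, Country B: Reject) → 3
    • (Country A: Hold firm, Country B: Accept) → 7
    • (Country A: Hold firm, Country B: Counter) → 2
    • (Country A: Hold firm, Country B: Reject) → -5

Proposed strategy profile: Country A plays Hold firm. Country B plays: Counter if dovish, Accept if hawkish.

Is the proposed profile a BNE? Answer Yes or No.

A profile is a BNE iff every type of every player is best-responding given beliefs about the other side.
Country A plays Hold firm: E[Hold firm] = 0.375·(6) + 0.625·(0) = 2.25; E[Concede] = -0.375. Best-responding. ✓
Country B (domestic pressure dovish), facing Hold firm: Accept gives 4, Counter gives 8, Reject gives -7. Proposed Counter is best. ✓
Country B (domestic pressure hawkish), facing Hold firm: Accept gives 7, Counter gives 2, Reject gives -5. Proposed Accept is best. ✓

Yes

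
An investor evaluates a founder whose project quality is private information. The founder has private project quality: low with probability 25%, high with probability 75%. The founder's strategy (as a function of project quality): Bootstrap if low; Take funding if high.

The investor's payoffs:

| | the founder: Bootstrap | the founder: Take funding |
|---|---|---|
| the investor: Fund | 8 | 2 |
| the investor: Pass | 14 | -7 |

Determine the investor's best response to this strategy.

E[Fund] = 0.25·(8) + 0.75·(2) = 3.5
E[Pass] = 0.25·(14) + 0.75·(-7) = -1.75
Best response: Fund (3.5 is the largest).

Fund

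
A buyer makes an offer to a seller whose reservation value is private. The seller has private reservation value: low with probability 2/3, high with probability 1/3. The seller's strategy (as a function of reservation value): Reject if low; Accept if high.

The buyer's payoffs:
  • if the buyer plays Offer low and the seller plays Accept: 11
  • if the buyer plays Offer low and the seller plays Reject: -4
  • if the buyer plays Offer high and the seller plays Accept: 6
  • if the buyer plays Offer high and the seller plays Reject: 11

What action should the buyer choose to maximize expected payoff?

Offer high

E[Offer low] = 2/3·(-4) + 1/3·(11) = 1
E[Offer high] = 2/3·(11) + 1/3·(6) = 28/3
Best response: Offer high (28/3 is the largest).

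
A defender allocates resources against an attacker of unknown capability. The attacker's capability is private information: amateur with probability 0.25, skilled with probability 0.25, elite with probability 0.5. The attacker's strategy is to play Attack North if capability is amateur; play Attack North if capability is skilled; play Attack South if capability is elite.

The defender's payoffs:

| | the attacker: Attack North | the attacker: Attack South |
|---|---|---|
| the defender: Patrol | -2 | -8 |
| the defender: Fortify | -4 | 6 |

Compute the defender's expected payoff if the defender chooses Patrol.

-5

E[Patrol] = 0.25·(-2) + 0.25·(-2) + 0.5·(-8) = (-0.5) + (-0.5) + (-4) = -5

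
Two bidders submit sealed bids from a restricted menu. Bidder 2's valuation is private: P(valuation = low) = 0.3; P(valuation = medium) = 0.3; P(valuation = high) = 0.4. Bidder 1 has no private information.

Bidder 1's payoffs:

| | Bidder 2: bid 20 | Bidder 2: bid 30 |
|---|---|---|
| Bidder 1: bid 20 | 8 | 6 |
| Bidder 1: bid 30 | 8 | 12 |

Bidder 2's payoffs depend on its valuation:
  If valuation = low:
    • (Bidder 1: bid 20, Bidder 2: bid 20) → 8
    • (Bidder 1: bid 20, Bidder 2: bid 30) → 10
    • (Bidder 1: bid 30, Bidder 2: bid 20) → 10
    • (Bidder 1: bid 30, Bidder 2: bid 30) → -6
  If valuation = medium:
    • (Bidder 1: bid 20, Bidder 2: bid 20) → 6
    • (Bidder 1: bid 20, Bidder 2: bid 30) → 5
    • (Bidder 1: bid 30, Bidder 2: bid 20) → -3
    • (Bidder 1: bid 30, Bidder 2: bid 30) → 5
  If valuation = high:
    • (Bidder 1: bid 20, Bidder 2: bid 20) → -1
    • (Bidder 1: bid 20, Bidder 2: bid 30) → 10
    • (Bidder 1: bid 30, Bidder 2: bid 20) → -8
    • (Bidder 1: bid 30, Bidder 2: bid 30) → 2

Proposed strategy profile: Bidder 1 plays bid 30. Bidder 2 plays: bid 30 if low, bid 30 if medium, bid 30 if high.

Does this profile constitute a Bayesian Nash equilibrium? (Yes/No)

No

Bidder 1 plays bid 30: E[bid 30] = 0.3·(12) + 0.3·(12) + 0.4·(12) = 12; E[bid 20] = 6. Best-responding. ✓
Bidder 2 (valuation low), facing bid 30: bid 20 gives 10, bid 30 gives -6. Proposed bid 30 is not best — profitable deviation exists. ✗
Bidder 2 (valuation medium), facing bid 30: bid 20 gives -3, bid 30 gives 5. Proposed bid 30 is best. ✓
Bidder 2 (valuation high), facing bid 30: bid 20 gives -8, bid 30 gives 2. Proposed bid 30 is best. ✓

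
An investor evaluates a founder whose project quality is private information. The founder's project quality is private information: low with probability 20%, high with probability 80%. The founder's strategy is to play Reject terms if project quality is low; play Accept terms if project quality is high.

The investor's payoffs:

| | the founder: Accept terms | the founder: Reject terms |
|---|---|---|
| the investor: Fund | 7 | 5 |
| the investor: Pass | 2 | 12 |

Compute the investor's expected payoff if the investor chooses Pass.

4

Take the expectation over the founder's project quality, weighting each type's action by its prior probability.
E[Pass] = 0.2·12 + 0.8·2 = 2.4 + 1.6 = 4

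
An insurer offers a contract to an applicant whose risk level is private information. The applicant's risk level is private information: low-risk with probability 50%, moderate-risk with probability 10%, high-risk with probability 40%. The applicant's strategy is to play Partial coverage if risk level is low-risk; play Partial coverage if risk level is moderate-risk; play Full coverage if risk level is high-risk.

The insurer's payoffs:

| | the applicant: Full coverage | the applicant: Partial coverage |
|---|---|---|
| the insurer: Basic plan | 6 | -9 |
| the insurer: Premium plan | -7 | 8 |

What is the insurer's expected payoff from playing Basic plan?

Take the expectation over the applicant's risk level, weighting each type's action by its prior probability.
E[Basic plan] = 0.5·(-9) + 0.1·(-9) + 0.4·6 = (-4.5) + (-0.9) + 2.4 = -3

-3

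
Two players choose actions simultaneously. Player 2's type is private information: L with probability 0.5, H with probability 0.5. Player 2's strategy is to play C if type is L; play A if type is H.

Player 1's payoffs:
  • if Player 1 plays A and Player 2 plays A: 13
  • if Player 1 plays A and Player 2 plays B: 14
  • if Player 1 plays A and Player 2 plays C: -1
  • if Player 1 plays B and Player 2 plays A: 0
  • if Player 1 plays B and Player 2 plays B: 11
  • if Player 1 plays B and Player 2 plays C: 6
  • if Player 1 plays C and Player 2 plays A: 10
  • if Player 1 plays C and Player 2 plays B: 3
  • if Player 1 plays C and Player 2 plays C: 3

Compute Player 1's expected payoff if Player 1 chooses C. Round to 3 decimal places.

6.500

E[C] = 0.5·3 + 0.5·10 = 1.5 + 5 = 6.5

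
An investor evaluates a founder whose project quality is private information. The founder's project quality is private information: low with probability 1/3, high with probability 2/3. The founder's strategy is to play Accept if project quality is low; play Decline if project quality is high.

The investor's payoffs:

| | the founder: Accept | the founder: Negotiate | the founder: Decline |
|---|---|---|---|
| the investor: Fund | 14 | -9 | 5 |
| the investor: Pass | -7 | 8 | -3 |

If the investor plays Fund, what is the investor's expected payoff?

8

Take the expectation over the founder's project quality, weighting each type's action by its prior probability.
E[Fund] = 1/3·14 + 2/3·5 = 14/3 + 10/3 = 8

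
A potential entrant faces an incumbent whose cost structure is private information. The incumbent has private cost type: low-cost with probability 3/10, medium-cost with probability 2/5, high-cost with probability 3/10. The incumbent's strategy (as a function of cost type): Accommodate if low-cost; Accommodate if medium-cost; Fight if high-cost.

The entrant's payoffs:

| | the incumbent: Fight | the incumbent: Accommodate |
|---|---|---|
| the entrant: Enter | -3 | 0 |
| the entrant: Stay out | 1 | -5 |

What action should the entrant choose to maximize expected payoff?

Enter

E[Enter] = 3/10·(0) + 2/5·(0) + 3/10·(-3) = -9/10
E[Stay out] = 3/10·(-5) + 2/5·(-5) + 3/10·(1) = -16/5
Best response: Enter (-9/10 is the largest).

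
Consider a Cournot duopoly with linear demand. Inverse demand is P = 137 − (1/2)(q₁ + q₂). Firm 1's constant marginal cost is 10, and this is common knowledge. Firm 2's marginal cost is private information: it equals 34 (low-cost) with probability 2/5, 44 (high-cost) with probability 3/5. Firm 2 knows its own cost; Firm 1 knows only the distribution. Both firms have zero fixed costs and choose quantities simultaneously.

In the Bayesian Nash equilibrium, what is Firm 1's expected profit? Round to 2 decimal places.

Type-c best response for Firm 2: q₂(c) = (137 − c) − q₁/2.
Firm 1 maximizes expected profit; its first-order condition is 137 − q₁ − (1/2)E[q₂] − 10 = 0.
Substituting E[q₂] and solving: E[c₂] = 40, so q₁ = (137 − 2·10 + 40)/(3/2) = 104.667.
E[P] = 137 − (1/2)·(q₁ + E[q₂]) = 62.3333; Firm 1's expected profit = (E[P] − 10)·q₁ = (62.3333 − 10)·104.667 = 5477.56.

5477.56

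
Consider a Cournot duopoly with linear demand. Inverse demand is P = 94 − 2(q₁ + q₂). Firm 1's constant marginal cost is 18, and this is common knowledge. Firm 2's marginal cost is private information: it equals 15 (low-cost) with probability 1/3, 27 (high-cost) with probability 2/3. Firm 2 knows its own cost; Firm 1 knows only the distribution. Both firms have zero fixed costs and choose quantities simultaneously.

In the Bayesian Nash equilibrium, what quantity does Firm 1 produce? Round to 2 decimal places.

Firm 2 with cost c maximizes (94 − 2(q₁+q₂) − c)·q₂, giving q₂(c) = (94 − c − 2q₁)/4.
E[c₂] = 1/3·15 + 2/3·27 = 23
Firm 1's FOC against E[q₂] yields q₁ = (94 − 2·18 + E[c₂])/6 = (94 − 36 + 23)/6 = 13.5.

13.50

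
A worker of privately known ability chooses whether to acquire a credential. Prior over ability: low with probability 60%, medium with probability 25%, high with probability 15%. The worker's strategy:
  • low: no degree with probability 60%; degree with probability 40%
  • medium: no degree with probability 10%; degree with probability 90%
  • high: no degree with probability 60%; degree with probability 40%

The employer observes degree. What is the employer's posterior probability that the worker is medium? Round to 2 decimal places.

0.43

P(degree) = 0.6·0.4 + 0.25·0.9 + 0.15·0.4 = 0.525
P(medium | degree) = (0.25·0.9) / 0.525 = 0.225 / 0.525 = 0.428571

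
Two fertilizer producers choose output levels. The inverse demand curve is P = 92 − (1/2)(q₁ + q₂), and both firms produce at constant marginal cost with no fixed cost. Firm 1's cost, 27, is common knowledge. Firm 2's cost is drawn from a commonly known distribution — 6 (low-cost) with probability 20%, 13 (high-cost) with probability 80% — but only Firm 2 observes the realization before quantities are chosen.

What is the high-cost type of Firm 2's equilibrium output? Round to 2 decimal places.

Type-c best response for Firm 2: q₂(c) = (92 − c) − q₁/2.
Firm 1 maximizes expected profit; its first-order condition is 92 − q₁ − (1/2)E[q₂] − 27 = 0.
Substituting E[q₂] and solving: E[c₂] = 11.6, so q₁ = (92 − 2·27 + 11.6)/(3/2) = 33.0667.
q₂(high-cost) = (92 − 13 − (1/2)·33.0667) = 62.4667.

62.47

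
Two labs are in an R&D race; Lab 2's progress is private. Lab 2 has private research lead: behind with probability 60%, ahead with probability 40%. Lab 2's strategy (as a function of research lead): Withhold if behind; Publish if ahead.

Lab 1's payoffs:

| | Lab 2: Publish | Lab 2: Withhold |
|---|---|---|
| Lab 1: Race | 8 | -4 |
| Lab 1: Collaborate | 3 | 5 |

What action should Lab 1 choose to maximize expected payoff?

Collaborate

E[Race] = 0.6·(-4) + 0.4·(8) = 0.8
E[Collaborate] = 0.6·(5) + 0.4·(3) = 4.2
Best response: Collaborate (4.2 is the largest).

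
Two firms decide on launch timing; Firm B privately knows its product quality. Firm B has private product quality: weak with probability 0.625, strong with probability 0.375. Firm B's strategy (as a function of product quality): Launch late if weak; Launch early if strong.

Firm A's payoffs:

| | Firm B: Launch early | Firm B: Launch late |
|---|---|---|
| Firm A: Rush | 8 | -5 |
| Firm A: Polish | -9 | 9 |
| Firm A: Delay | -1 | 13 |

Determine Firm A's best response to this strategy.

E[Rush] = 0.625·(-5) + 0.375·(8) = -0.125
E[Polish] = 0.625·(9) + 0.375·(-9) = 2.25
E[Delay] = 0.625·(13) + 0.375·(-1) = 7.75
Best response: Delay (7.75 is the largest).

Delay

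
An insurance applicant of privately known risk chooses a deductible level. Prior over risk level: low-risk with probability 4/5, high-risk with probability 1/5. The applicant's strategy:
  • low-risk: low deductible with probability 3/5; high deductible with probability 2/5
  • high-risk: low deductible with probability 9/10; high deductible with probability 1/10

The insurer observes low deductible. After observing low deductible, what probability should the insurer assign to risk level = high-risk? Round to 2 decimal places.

P(low deductible) = (4/5)·(3/5) + (1/5)·(9/10) = 33/50
P(high-risk | low deductible) = ((1/5)·(9/10)) / (33/50) = (9/50) / (33/50) = 3/11

0.27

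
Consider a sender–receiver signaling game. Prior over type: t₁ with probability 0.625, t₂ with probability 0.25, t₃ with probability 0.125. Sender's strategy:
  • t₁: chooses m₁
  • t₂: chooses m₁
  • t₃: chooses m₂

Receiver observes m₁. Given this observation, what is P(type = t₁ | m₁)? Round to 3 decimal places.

P(m₁) = 0.625·1 + 0.25·1 + 0.125·0 = 0.875
P(t₁ | m₁) = (0.625·1) / 0.875 = 0.625 / 0.875 = 0.714286

0.714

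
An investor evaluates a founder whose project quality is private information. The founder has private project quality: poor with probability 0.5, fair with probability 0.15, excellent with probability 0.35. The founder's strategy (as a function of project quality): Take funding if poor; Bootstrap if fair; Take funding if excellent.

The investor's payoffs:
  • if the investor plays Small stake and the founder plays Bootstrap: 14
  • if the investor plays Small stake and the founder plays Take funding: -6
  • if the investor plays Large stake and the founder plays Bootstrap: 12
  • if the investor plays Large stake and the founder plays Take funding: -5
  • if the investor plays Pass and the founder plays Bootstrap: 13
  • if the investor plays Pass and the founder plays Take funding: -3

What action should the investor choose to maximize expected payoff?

Pass

E[Small stake] = 0.5·(-6) + 0.15·(14) + 0.35·(-6) = -3
E[Large stake] = 0.5·(-5) + 0.15·(12) + 0.35·(-5) = -2.45
E[Pass] = 0.5·(-3) + 0.15·(13) + 0.35·(-3) = -0.6
Best response: Pass (-0.6 is the largest).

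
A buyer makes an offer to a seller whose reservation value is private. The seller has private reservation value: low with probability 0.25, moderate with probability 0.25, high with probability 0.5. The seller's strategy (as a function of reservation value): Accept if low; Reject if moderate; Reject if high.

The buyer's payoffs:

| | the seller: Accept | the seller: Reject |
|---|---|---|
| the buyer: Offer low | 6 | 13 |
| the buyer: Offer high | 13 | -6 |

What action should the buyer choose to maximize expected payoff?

Offer low

E[Offer low] = 0.25·(6) + 0.25·(13) + 0.5·(13) = 11.25
E[Offer high] = 0.25·(13) + 0.25·(-6) + 0.5·(-6) = -1.25
Best response: Offer low (11.25 is the largest).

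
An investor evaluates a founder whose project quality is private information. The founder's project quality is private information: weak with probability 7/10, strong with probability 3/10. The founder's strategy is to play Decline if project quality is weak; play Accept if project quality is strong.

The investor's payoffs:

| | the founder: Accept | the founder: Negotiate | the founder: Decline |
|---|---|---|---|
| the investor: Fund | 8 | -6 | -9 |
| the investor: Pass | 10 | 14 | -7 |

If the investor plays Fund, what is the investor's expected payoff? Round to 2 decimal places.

E[Fund] = 7/10·(-9) + 3/10·8 = (-63/10) + 12/5 = -39/10

-3.90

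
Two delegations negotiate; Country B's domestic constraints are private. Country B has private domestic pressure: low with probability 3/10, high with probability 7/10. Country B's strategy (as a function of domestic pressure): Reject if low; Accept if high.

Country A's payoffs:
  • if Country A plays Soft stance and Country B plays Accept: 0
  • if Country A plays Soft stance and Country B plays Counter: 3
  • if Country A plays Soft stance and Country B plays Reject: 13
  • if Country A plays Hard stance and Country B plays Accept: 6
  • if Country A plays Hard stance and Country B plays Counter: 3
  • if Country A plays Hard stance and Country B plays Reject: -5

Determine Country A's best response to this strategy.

Compute Country A's expected payoff for each action, taking the expectation over Country B's type.
E[Soft stance] = 3/10·(13) + 7/10·(0) = 39/10
E[Hard stance] = 3/10·(-5) + 7/10·(6) = 27/10
Best response: Soft stance (39/10 is the largest).

Soft stance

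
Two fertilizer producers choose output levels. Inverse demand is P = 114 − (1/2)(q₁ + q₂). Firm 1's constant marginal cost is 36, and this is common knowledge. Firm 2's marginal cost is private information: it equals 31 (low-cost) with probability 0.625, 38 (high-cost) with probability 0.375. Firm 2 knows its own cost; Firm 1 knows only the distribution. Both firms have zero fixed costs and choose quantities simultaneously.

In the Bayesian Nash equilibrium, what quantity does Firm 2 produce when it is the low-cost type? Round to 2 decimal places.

57.79

Each type of Firm 2 best-responds to q₁; Firm 1 best-responds to the expected q₂ over Firm 2's types.
Firm 2 with cost c maximizes (114 − (1/2)(q₁+q₂) − c)·q₂, giving q₂(c) = (114 − c − (1/2)q₁).
E[c₂] = 0.625·31 + 0.375·38 = 33.625
Firm 1's FOC against E[q₂] yields q₁ = (114 − 2·36 + E[c₂])/(3/2) = (114 − 72 + 33.625)/(3/2) = 50.4167.
q₂(low-cost) = (114 − 31 − (1/2)·50.4167) = 57.7917.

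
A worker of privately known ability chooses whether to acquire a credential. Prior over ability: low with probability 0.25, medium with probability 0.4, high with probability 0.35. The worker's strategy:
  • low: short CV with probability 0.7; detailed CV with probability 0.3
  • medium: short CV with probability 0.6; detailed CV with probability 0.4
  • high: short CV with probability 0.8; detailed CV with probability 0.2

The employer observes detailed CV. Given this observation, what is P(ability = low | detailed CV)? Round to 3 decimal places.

P(detailed CV) = 0.25·0.3 + 0.4·0.4 + 0.35·0.2 = 0.305
P(low | detailed CV) = (0.25·0.3) / 0.305 = 0.075 / 0.305 = 0.245902

0.246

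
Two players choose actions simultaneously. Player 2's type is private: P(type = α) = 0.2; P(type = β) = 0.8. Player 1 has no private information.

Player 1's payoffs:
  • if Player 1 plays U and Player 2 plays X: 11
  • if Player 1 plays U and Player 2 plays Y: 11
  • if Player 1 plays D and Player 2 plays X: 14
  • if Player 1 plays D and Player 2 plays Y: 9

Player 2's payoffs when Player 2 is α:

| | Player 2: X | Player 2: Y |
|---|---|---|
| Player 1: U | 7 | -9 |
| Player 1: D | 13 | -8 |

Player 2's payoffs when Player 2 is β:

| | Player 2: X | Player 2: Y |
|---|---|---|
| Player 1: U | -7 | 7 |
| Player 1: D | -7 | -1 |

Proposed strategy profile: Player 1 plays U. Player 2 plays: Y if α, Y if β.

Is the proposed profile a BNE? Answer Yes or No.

No

Player 1 plays U: E[U] = 0.2·(11) + 0.8·(11) = 11; E[D] = 9. Best-responding. ✓
Player 2 (type α), facing U: X gives 7, Y gives -9. Proposed Y is not best — profitable deviation exists. ✗
Player 2 (type β), facing U: X gives -7, Y gives 7. Proposed Y is best. ✓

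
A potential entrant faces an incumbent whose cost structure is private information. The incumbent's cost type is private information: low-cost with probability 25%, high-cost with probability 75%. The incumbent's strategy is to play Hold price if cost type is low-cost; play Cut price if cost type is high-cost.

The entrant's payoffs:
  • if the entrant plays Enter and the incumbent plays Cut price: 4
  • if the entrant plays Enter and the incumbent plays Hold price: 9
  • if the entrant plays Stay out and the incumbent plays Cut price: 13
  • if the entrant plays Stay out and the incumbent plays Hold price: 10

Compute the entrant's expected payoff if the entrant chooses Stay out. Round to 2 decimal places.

Take the expectation over the incumbent's cost type, weighting each type's action by its prior probability.
E[Stay out] = 0.25·10 + 0.75·13 = 2.5 + 9.75 = 12.25

12.25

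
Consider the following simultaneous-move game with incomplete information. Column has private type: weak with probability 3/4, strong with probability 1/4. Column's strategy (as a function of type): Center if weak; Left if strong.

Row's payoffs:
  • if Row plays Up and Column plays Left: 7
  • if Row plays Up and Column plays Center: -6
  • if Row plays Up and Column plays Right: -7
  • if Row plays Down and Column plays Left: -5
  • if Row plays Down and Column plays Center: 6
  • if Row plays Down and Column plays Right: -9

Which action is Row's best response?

Down

E[Up] = 3/4·(-6) + 1/4·(7) = -11/4
E[Down] = 3/4·(6) + 1/4·(-5) = 13/4
Best response: Down (13/4 is the largest).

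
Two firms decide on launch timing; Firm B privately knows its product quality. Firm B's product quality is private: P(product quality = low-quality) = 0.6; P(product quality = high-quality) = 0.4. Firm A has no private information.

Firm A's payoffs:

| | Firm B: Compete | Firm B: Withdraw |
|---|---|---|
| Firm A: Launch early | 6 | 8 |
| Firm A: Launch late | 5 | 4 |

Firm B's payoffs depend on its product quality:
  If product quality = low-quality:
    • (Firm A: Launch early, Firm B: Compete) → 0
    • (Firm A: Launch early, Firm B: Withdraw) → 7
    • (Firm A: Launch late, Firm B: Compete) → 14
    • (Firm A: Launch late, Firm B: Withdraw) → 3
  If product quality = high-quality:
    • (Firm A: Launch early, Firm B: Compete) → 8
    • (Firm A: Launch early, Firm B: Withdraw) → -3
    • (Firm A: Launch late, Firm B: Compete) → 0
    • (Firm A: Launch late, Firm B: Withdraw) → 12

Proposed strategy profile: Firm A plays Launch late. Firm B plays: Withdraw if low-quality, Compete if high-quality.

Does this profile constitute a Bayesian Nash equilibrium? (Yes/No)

A profile is a BNE iff every type of every player is best-responding given beliefs about the other side.
Firm A plays Launch late: E[Launch late] = 0.6·(4) + 0.4·(5) = 4.4; E[Launch early] = 7.2. Not best-responding. ✗
Firm B (product quality low-quality), facing Launch late: Compete gives 14, Withdraw gives 3. Proposed Withdraw is not best — profitable deviation exists. ✗
Firm B (product quality high-quality), facing Launch late: Compete gives 0, Withdraw gives 12. Proposed Compete is not best — profitable deviation exists. ✗

No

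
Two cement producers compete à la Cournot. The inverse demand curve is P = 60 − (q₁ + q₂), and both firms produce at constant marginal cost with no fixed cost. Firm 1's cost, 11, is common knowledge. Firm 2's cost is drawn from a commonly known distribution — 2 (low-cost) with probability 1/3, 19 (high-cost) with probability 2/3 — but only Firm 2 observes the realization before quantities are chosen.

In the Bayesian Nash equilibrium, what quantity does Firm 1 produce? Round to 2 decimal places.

17.11

Firm 2 with cost c maximizes (60 − (q₁+q₂) − c)·q₂, giving q₂(c) = (60 − c − q₁)/2.
E[c₂] = 1/3·2 + 2/3·19 = 13.3333
Firm 1's FOC against E[q₂] yields q₁ = (60 − 2·11 + E[c₂])/3 = (60 − 22 + 13.3333)/3 = 17.1111.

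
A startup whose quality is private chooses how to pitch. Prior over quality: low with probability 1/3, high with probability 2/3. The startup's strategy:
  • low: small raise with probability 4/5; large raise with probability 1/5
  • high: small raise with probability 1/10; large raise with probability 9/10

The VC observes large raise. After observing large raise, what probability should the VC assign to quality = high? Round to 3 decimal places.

P(large raise) = (1/3)·(1/5) + (2/3)·(9/10) = 2/3
P(high | large raise) = ((2/3)·(9/10)) / (2/3) = (3/5) / (2/3) = 9/10

0.900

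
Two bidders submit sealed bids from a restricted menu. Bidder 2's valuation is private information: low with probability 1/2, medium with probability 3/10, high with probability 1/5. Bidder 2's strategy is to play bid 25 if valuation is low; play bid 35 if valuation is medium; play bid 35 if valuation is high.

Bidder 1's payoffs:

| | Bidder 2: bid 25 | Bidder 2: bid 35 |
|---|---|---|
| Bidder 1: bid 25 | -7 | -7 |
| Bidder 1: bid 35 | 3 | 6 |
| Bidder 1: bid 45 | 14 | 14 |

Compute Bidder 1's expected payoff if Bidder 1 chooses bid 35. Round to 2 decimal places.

Take the expectation over Bidder 2's valuation, weighting each type's action by its prior probability.
E[bid 35] = 1/2·3 + 3/10·6 + 1/5·6 = 3/2 + 9/5 + 6/5 = 9/2

4.50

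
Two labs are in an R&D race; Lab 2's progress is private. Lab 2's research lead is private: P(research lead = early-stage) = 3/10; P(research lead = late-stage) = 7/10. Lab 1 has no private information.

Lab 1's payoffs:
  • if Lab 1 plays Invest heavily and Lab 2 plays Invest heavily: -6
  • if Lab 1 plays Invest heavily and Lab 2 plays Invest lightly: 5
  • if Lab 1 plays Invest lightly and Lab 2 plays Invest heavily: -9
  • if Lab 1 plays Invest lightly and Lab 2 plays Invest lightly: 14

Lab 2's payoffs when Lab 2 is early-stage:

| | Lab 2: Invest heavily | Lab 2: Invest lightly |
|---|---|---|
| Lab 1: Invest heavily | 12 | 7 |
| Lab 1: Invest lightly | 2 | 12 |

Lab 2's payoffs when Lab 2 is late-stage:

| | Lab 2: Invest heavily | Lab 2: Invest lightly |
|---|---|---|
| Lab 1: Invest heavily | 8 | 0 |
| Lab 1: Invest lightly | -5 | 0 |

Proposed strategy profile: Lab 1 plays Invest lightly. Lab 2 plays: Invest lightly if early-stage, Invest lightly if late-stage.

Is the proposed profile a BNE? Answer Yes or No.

Yes

Lab 1 plays Invest lightly: E[Invest lightly] = 3/10·(14) + 7/10·(14) = 14; E[Invest heavily] = 5. Best-responding. ✓
Lab 2 (research lead early-stage), facing Invest lightly: Invest heavily gives 2, Invest lightly gives 12. Proposed Invest lightly is best. ✓
Lab 2 (research lead late-stage), facing Invest lightly: Invest heavily gives -5, Invest lightly gives 0. Proposed Invest lightly is best. ✓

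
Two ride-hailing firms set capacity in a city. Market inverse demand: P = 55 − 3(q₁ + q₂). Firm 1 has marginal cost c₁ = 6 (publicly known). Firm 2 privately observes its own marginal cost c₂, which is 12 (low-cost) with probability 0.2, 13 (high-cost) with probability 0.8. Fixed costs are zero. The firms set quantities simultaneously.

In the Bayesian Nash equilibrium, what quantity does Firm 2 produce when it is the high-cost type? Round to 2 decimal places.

Type-c best response for Firm 2: q₂(c) = (55 − c)/6 − q₁/2.
Firm 1 maximizes expected profit; its first-order condition is 55 − 6q₁ − 3E[q₂] − 6 = 0.
Substituting E[q₂] and solving: E[c₂] = 12.8, so q₁ = (55 − 2·6 + 12.8)/9 = 6.2.
q₂(high-cost) = (55 − 13 − 3·6.2)/6 = 3.9.

3.90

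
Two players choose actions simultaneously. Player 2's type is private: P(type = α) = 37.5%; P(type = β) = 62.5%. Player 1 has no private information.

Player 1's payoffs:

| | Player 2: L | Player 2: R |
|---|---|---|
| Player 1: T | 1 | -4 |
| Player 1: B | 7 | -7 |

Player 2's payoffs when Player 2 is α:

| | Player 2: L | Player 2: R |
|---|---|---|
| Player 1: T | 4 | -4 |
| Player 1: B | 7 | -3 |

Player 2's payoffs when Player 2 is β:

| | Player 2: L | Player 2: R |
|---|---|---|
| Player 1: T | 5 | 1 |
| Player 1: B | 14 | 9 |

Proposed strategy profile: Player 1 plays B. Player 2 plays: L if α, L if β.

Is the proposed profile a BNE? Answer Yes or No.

Yes

A profile is a BNE iff every type of every player is best-responding given beliefs about the other side.
Player 1 plays B: E[B] = 0.375·(7) + 0.625·(7) = 7; E[T] = 1. Best-responding. ✓
Player 2 (type α), facing B: L gives 7, R gives -3. Proposed L is best. ✓
Player 2 (type β), facing B: L gives 14, R gives 9. Proposed L is best. ✓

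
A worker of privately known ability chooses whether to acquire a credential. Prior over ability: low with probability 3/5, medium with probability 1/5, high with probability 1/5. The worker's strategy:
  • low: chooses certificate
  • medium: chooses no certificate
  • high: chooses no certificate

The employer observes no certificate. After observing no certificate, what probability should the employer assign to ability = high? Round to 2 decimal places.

0.50

Apply Bayes' rule using the sender's strategy as the likelihood.
P(no certificate) = (3/5)·0 + (1/5)·1 + (1/5)·1 = 2/5
P(high | no certificate) = ((1/5)·1) / (2/5) = (1/5) / (2/5) = 1/2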